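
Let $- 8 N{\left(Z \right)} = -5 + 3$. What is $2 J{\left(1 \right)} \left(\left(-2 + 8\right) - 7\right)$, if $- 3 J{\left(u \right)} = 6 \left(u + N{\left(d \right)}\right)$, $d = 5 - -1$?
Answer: $5$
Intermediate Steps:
$d = 6$ ($d = 5 + 1 = 6$)
$N{\left(Z \right)} = \frac{1}{4}$ ($N{\left(Z \right)} = - \frac{-5 + 3}{8} = \left(- \frac{1}{8}\right) \left(-2\right) = \frac{1}{4}$)
$J{\left(u \right)} = - \frac{1}{2} - 2 u$ ($J{\left(u \right)} = - \frac{6 \left(u + \frac{1}{4}\right)}{3} = - \frac{6 \left(\frac{1}{4} + u\right)}{3} = - \frac{\frac{3}{2} + 6 u}{3} = - \frac{1}{2} - 2 u$)
$2 J{\left(1 \right)} \left(\left(-2 + 8\right) - 7\right) = 2 \left(- \frac{1}{2} - 2\right) \left(\left(-2 + 8\right) - 7\right) = 2 \left(- \frac{1}{2} - 2\right) \left(6 - 7\right) = 2 \left(- \frac{5}{2}\right) \left(-1\right) = \left(-5\right) \left(-1\right) = 5$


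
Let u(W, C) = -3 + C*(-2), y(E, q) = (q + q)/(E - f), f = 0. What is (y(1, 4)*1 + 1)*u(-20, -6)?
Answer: 81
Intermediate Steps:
y(E, q) = 2*q/E (y(E, q) = (q + q)/(E - 1*0) = (2*q)/(E + 0) = (2*q)/E = 2*q/E)
u(W, C) = -3 - 2*C
(y(1, 4)*1 + 1)*u(-20, -6) = ((2*4/1)*1 + 1)*(-3 - 2*(-6)) = ((2*4*1)*1 + 1)*(-3 + 12) = (8*1 + 1)*9 = (8 + 1)*9 = 9*9 = 81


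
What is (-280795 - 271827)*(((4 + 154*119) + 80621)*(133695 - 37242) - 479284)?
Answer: -5274026263512818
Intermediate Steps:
(-280795 - 271827)*(((4 + 154*119) + 80621)*(133695 - 37242) - 479284) = -552622*(((4 + 18326) + 80621)*96453 - 479284) = -552622*((18330 + 80621)*96453 - 479284) = -552622*(98951*96453 - 479284) = -552622*(9544120803 - 479284) = -552622*9543641519 = -5274026263512818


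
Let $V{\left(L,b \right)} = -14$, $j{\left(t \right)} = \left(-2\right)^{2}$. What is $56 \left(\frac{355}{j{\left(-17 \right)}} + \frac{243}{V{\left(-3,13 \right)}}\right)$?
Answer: $3998$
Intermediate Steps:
$j{\left(t \right)} = 4$
$56 \left(\frac{355}{j{\left(-17 \right)}} + \frac{243}{V{\left(-3,13 \right)}}\right) = 56 \left(\frac{355}{4} + \frac{243}{-14}\right) = 56 \left(355 \cdot \frac{1}{4} + 243 \left(- \frac{1}{14}\right)\right) = 56 \left(\frac{355}{4} - \frac{243}{14}\right) = 56 \cdot \frac{1999}{28} = 3998$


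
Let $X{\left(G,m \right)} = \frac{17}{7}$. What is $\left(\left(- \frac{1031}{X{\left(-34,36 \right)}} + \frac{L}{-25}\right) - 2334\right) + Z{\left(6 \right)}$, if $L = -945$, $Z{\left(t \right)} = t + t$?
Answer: $- \frac{230242}{85} \approx -2708.7$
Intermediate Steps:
$Z{\left(t \right)} = 2 t$
$X{\left(G,m \right)} = \frac{17}{7}$ ($X{\left(G,m \right)} = 17 \cdot \frac{1}{7} = \frac{17}{7}$)
$\left(\left(- \frac{1031}{X{\left(-34,36 \right)}} + \frac{L}{-25}\right) - 2334\right) + Z{\left(6 \right)} = \left(\left(- \frac{1031}{\frac{17}{7}} - \frac{945}{-25}\right) - 2334\right) + 2 \cdot 6 = \left(\left(\left(-1031\right) \frac{7}{17} - - \frac{189}{5}\right) - 2334\right) + 12 = \left(\left(- \frac{7217}{17} + \frac{189}{5}\right) - 2334\right) + 12 = \left(- \frac{32872}{85} - 2334\right) + 12 = - \frac{231262}{85} + 12 = - \frac{230242}{85}$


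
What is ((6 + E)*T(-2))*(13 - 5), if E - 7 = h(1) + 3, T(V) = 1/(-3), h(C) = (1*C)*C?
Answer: -136/3 ≈ -45.333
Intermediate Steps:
h(C) = C**2 (h(C) = C*C = C**2)
T(V) = -1/3
E = 11 (E = 7 + (1**2 + 3) = 7 + (1 + 3) = 7 + 4 = 11)
((6 + E)*T(-2))*(13 - 5) = ((6 + 11)*(-1/3))*(13 - 5) = (17*(-1/3))*8 = -17/3*8 = -136/3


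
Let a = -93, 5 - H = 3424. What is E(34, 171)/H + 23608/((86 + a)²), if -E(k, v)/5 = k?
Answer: 80724082/167531 ≈ 481.85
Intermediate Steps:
H = -3419 (H = 5 - 1*3424 = 5 - 3424 = -3419)
E(k, v) = -5*k
E(34, 171)/H + 23608/((86 + a)²) = -5*34/(-3419) + 23608/((86 - 93)²) = -170*(-1/3419) + 23608/((-7)²) = 170/3419 + 23608/49 = 80724082/167531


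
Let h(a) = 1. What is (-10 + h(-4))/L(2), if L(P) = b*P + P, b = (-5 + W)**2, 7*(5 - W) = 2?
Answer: -441/106 ≈ -4.1604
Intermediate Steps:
W = 33/7 (W = 5 - 1/7*2 = 5 - 2/7 = 33/7 ≈ 4.7143)
b = 4/49 (b = (-5 + 33/7)**2 = (-2/7)**2 = 4/49 ≈ 0.081633)
L(P) = 53*P/49 (L(P) = 4*P/49 + P = 53*P/49)
(-10 + h(-4))/L(2) = (-10 + 1)/(((53/49)*2)) = -9/(106/49) = (49/106)*(-9) = -441/106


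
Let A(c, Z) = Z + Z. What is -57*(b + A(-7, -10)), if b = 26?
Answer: -342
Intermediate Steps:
A(c, Z) = 2*Z
-57*(b + A(-7, -10)) = -57*(26 + 2*(-10)) = -57*(26 - 20) = -57*6 = -342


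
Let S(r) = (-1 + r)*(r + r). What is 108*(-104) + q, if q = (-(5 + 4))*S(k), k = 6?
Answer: -11772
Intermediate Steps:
S(r) = 2*r*(-1 + r) (S(r) = (-1 + r)*(2*r) = 2*r*(-1 + r))
q = -540 (q = (-(5 + 4))*(2*6*(-1 + 6)) = (-1*9)*(2*6*5) = -9*60 = -540)
108*(-104) + q = 108*(-104) - 540 = -11232 - 540 = -11772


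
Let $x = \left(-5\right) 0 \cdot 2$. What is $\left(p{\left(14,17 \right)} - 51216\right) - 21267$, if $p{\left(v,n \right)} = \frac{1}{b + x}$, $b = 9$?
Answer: $- \frac{652346}{9} \approx -72483.0$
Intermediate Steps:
$x = 0$ ($x = 0 \cdot 2 = 0$)
$p{\left(v,n \right)} = \frac{1}{9}$ ($p{\left(v,n \right)} = \frac{1}{9 + 0} = \frac{1}{9}$)
$\left(p{\left(14,17 \right)} - 51216\right) - 21267 = \left(\frac{1}{9} - 51216\right) - 21267 = - \frac{460943}{9} - 21267 = - \frac{652346}{9}$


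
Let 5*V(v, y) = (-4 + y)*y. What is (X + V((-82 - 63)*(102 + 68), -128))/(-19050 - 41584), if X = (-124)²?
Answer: -46888/151585 ≈ -0.30932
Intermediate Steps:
X = 15376
V(v, y) = y*(-4 + y)/5 (V(v, y) = ((-4 + y)*y)/5 = (y*(-4 + y))/5 = y*(-4 + y)/5)
(X + V((-82 - 63)*(102 + 68), -128))/(-19050 - 41584) = (15376 + (⅕)*(-128)*(-4 - 128))/(-19050 - 41584) = (15376 + (⅕)*(-128)*(-132))/(-60634) = (15376 + 16896/5)*(-1/60634) = (93776/5)*(-1/60634) = -46888/151585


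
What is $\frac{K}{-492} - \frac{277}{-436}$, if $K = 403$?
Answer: $- \frac{2464}{13407} \approx -0.18378$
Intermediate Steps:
$\frac{K}{-492} - \frac{277}{-436} = \frac{403}{-492} - \frac{277}{-436} = 403 \left(- \frac{1}{492}\right) - - \frac{277}{436} = - \frac{403}{492} + \frac{277}{436} = - \frac{2464}{13407}$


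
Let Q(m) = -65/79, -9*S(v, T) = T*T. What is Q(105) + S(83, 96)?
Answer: -80961/79 ≈ -1024.8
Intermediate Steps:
S(v, T) = -T²/9 (S(v, T) = -T*T/9 = -T²/9)
Q(m) = -65/79 (Q(m) = -65*1/79 = -65/79)
Q(105) + S(83, 96) = -65/79 - ⅑*96² = -65/79 - ⅑*9216 = -65/79 - 1024 = -80961/79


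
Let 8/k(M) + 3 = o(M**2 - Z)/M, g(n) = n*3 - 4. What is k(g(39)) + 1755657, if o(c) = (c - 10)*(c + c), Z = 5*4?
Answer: 570270194540635/324818683 ≈ 1.7557e+6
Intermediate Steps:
Z = 20
o(c) = 2*c*(-10 + c) (o(c) = (-10 + c)*(2*c) = 2*c*(-10 + c))
g(n) = -4 + 3*n (g(n) = 3*n - 4 = -4 + 3*n)
k(M) = 8/(-3 + 2*(-30 + M**2)*(-20 + M**2)/M) (k(M) = 8/(-3 + (2*(M**2 - 1*20)*(-10 + (M**2 - 1*20)))/M) = 8/(-3 + (2*(M**2 - 20)*(-10 + (M**2 - 20)))/M) = 8/(-3 + (2*(-20 + M**2)*(-10 + (-20 + M**2)))/M) = 8/(-3 + (2*(-20 + M**2)*(-30 + M**2))/M) = 8/(-3 + (2*(-30 + M**2)*(-20 + M**2))/M) = 8/(-3 + 2*(-30 + M**2)*(-20 + M**2)/M))
k(g(39)) + 1755657 = 8*(-4 + 3*39)/(1200 - 100*(-4 + 3*39)**2 - 3*(-4 + 3*39) + 2*(-4 + 3*39)**4) + 1755657 = 8*(-4 + 117)/(1200 - 100*(-4 + 117)**2 - 3*(-4 + 117) + 2*(-4 + 117)**4) + 1755657 = 8*113/(1200 - 100*113**2 - 3*113 + 2*113**4) + 1755657 = 8*113/(1200 - 100*12769 - 339 + 2*163047361) + 1755657 = 8*113/(1200 - 1276900 - 339 + 326094722) + 1755657 = 8*113/324818683 + 1755657 = 8*113*(1/324818683) + 1755657 = 904/324818683 + 1755657 = 570270194540635/324818683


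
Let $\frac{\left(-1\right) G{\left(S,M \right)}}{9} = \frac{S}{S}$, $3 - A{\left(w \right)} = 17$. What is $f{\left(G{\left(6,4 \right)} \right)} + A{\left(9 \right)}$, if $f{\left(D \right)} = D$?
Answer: $-23$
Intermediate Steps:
$A{\left(w \right)} = -14$ ($A{\left(w \right)} = 3 - 17 = -14$)
$G{\left(S,M \right)} = -9$ ($G{\left(S,M \right)} = - 9 \frac{S}{S} = \left(-9\right) 1 = -9$)
$f{\left(G{\left(6,4 \right)} \right)} + A{\left(9 \right)} = -9 - 14 = -23$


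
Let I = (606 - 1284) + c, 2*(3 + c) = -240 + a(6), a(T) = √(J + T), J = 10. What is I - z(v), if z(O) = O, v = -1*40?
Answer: -759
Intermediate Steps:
a(T) = √(10 + T)
c = -121 (c = -3 + (-240 + √(10 + 6))/2 = -3 + (-240 + √16)/2 = -3 + (-240 + 4)/2 = -3 + (½)*(-236) = -3 - 118 = -121)
v = -40
I = -799 (I = (606 - 1284) - 121 = -678 - 121 = -799)
I - z(v) = -799 - 1*(-40) = -799 + 40 = -759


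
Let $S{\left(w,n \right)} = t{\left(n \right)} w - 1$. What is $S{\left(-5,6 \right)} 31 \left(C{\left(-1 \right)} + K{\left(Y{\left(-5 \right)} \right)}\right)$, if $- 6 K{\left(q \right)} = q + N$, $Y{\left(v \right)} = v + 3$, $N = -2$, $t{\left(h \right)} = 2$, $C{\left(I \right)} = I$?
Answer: $\frac{341}{3} \approx 113.67$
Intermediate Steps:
$Y{\left(v \right)} = 3 + v$
$S{\left(w,n \right)} = -1 + 2 w$ ($S{\left(w,n \right)} = 2 w - 1 = -1 + 2 w$)
$K{\left(q \right)} = \frac{1}{3} - \frac{q}{6}$ ($K{\left(q \right)} = - \frac{q - 2}{6} = - \frac{-2 + q}{6} = \frac{1}{3} - \frac{q}{6}$)
$S{\left(-5,6 \right)} 31 \left(C{\left(-1 \right)} + K{\left(Y{\left(-5 \right)} \right)}\right) = \left(-1 + 2 \left(-5\right)\right) 31 \left(-1 + \left(\frac{1}{3} - \frac{3 - 5}{6}\right)\right) = \left(-1 - 10\right) 31 \left(-1 + \left(\frac{1}{3} - - \frac{1}{3}\right)\right) = \left(-11\right) 31 \left(-1 + \left(\frac{1}{3} + \frac{1}{3}\right)\right) = - 341 \left(-1 + \frac{2}{3}\right) = \left(-341\right) \left(- \frac{1}{3}\right) = \frac{341}{3}$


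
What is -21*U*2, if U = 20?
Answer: -840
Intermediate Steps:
-21*U*2 = -21*20*2 = -420*2 = -840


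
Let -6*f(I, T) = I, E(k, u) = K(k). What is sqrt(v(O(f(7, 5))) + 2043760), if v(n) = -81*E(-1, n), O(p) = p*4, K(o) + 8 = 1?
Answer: sqrt(2044327) ≈ 1429.8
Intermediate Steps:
K(o) = -7 (K(o) = -8 + 1 = -7)
E(k, u) = -7
f(I, T) = -I/6
O(p) = 4*p
v(n) = 567 (v(n) = -81*(-7) = 567)
sqrt(v(O(f(7, 5))) + 2043760) = sqrt(567 + 2043760) = sqrt(2044327)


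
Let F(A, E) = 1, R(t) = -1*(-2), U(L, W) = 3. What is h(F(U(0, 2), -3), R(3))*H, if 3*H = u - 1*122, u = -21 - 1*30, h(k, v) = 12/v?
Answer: -346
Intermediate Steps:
R(t) = 2
u = -51 (u = -21 - 30 = -51)
H = -173/3 (H = (-51 - 1*122)/3 = (-51 - 122)/3 = (1/3)*(-173) = -173/3 ≈ -57.667)
h(F(U(0, 2), -3), R(3))*H = (12/2)*(-173/3) = (12*(1/2))*(-173/3) = 6*(-173/3) = -346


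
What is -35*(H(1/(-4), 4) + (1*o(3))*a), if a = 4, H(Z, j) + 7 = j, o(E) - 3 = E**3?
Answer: -4095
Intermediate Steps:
o(E) = 3 + E**3
H(Z, j) = -7 + j
-35*(H(1/(-4), 4) + (1*o(3))*a) = -35*((-7 + 4) + (1*(3 + 3**3))*4) = -35*(-3 + (1*(3 + 27))*4) = -35*(-3 + (1*30)*4) = -35*(-3 + 30*4) = -35*(-3 + 120) = -35*117 = -4095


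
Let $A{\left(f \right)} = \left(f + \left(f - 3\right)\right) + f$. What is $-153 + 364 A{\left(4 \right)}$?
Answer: $3123$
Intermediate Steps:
$A{\left(f \right)} = -3 + 3 f$ ($A{\left(f \right)} = \left(f + \left(-3 + f\right)\right) + f = \left(-3 + 2 f\right) + f = -3 + 3 f$)
$-153 + 364 A{\left(4 \right)} = -153 + 364 \left(-3 + 3 \cdot 4\right) = -153 + 364 \left(-3 + 12\right) = -153 + 364 \cdot 9 = -153 + 3276 = 3123$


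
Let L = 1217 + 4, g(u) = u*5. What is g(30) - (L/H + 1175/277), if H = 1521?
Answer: 20357386/140439 ≈ 144.96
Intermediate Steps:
g(u) = 5*u
L = 1221
g(30) - (L/H + 1175/277) = 5*30 - (1221/1521 + 1175/277) = 150 - (1221*(1/1521) + 1175*(1/277)) = 150 - (407/507 + 1175/277) = 150 - 1*708464/140439 = 150 - 708464/140439 = 20357386/140439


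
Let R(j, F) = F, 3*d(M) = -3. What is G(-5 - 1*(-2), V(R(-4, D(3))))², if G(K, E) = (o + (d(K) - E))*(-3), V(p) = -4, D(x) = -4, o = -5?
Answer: 36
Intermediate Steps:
d(M) = -1 (d(M) = (⅓)*(-3) = -1)
G(K, E) = 18 + 3*E (G(K, E) = (-5 + (-1 - E))*(-3) = (-6 - E)*(-3) = 18 + 3*E)
G(-5 - 1*(-2), V(R(-4, D(3))))² = (18 + 3*(-4))² = (18 - 12)² = 6² = 36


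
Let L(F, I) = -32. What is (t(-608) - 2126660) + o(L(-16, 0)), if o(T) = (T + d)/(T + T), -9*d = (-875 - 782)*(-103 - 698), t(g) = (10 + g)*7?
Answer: -136226639/64 ≈ -2.1285e+6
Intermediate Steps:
t(g) = 70 + 7*g
d = -147473 (d = -(-875 - 782)*(-103 - 698)/9 = -(-1657)*(-801)/9 = -1/9*1327257 = -147473)
o(T) = (-147473 + T)/(2*T) (o(T) = (T - 147473)/(T + T) = (-147473 + T)/((2*T)) = (-147473 + T)*(1/(2*T)) = (-147473 + T)/(2*T))
(t(-608) - 2126660) + o(L(-16, 0)) = ((70 + 7*(-608)) - 2126660) + (1/2)*(-147473 - 32)/(-32) = ((70 - 4256) - 2126660) + (1/2)*(-1/32)*(-147505) = (-4186 - 2126660) + 147505/64 = -2130846 + 147505/64 = -136226639/64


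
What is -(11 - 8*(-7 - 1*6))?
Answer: -115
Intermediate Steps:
-(11 - 8*(-7 - 1*6)) = -(11 - 8*(-7 - 6)) = -(11 - 8*(-13)) = -(11 + 104) = -1*115 = -115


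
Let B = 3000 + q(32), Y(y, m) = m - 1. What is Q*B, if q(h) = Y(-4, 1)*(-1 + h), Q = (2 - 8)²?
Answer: 108000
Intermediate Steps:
Y(y, m) = -1 + m
Q = 36 (Q = (-6)² = 36)
q(h) = 0 (q(h) = (-1 + 1)*(-1 + h) = 0*(-1 + h) = 0)
B = 3000 (B = 3000 + 0 = 3000)
Q*B = 36*3000 = 108000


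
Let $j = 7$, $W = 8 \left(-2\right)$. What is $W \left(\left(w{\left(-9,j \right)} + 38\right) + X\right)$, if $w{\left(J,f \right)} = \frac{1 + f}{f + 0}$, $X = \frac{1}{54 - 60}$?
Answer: $- \frac{13096}{21} \approx -623.62$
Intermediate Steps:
$W = -16$
$X = - \frac{1}{6}$ ($X = \frac{1}{-6} = - \frac{1}{6} \approx -0.16667$)
$w{\left(J,f \right)} = \frac{1 + f}{f}$
$W \left(\left(w{\left(-9,j \right)} + 38\right) + X\right) = - 16 \left(\left(\frac{1 + 7}{7} + 38\right) - \frac{1}{6}\right) = - 16 \left(\left(\frac{1}{7} \cdot 8 + 38\right) - \frac{1}{6}\right) = - 16 \left(\left(\frac{8}{7} + 38\right) - \frac{1}{6}\right) = - 16 \left(\frac{274}{7} - \frac{1}{6}\right) = \left(-16\right) \frac{1637}{42} = - \frac{13096}{21}$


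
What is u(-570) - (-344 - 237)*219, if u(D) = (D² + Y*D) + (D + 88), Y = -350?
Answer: 651157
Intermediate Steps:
u(D) = 88 + D² - 349*D (u(D) = (D² - 350*D) + (D + 88) = (D² - 350*D) + (88 + D) = 88 + D² - 349*D)
u(-570) - (-344 - 237)*219 = (88 + (-570)² - 349*(-570)) - (-344 - 237)*219 = (88 + 324900 + 198930) - (-581)*219 = 523918 - 1*(-127239) = 523918 + 127239 = 651157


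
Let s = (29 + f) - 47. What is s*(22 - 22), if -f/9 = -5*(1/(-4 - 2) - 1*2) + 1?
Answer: 0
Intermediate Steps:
f = -213/2 (f = -9*(-5*(1/(-4 - 2) - 1*2) + 1) = -9*(-5*(1/(-6) - 2) + 1) = -9*(-5*(-⅙ - 2) + 1) = -9*(-5*(-13/6) + 1) = -9*(65/6 + 1) = -9*71/6 = -213/2 ≈ -106.50)
s = -249/2 (s = (29 - 213/2) - 47 = -155/2 - 47 = -249/2 ≈ -124.50)
s*(22 - 22) = -249*(22 - 22)/2 = -249/2*0 = 0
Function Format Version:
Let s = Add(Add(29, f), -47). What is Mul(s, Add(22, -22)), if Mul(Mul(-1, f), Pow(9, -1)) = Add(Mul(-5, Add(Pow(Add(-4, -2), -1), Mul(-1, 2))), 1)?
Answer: 0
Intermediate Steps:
f = Rational(-213, 2) (f = Mul(-9, Add(Mul(-5, Add(Pow(Add(-4, -2), -1), Mul(-1, 2))), 1)) = Mul(-9, Add(Mul(-5, Add(Pow(-6, -1), -2)), 1)) = Mul(-9, Add(Mul(-5, Add(Rational(-1, 6), -2)), 1)) = Mul(-9, Add(Mul(-5, Rational(-13, 6)), 1)) = Mul(-9, Add(Rational(65, 6), 1)) = Mul(-9, Rational(71, 6)) = Rational(-213, 2) ≈ -106.50)
s = Rational(-249, 2) (s = Add(Add(29, Rational(-213, 2)), -47) = Add(Rational(-155, 2), -47) = Rational(-249, 2) ≈ -124.50)
Mul(s, Add(22, -22)) = Mul(Rational(-249, 2), Add(22, -22)) = Mul(Rational(-249, 2), 0) = 0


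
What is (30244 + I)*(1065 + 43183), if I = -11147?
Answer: 845004056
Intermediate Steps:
(30244 + I)*(1065 + 43183) = (30244 - 11147)*(1065 + 43183) = 19097*44248 = 845004056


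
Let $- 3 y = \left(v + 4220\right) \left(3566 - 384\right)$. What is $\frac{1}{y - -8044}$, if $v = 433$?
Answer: $- \frac{1}{4927238} \approx -2.0295 \cdot 10^{-7}$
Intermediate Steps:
$y = -4935282$ ($y = - \frac{\left(433 + 4220\right) \left(3566 - 384\right)}{3} = - \frac{4653 \cdot 3182}{3} = \left(- \frac{1}{3}\right) 14805846 = -4935282$)
$\frac{1}{y - -8044} = \frac{1}{-4935282 - -8044} = \frac{1}{-4935282 + 8044} = \frac{1}{-4927238} = - \frac{1}{4927238}$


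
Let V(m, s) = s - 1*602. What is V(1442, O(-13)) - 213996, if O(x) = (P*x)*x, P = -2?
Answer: -214936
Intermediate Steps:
O(x) = -2*x² (O(x) = (-2*x)*x = -2*x²)
V(m, s) = -602 + s (V(m, s) = s - 602 = -602 + s)
V(1442, O(-13)) - 213996 = (-602 - 2*(-13)²) - 213996 = (-602 - 2*169) - 213996 = (-602 - 338) - 213996 = -940 - 213996 = -214936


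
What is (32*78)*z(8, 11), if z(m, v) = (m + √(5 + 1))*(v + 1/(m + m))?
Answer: 220896 + 27612*√6 ≈ 2.8853e+5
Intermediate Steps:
z(m, v) = (m + √6)*(v + 1/(2*m))
(32*78)*z(8, 11) = (32*78)*(½ + 8*11 + 11*√6 + (½)*√6/8) = 2496*(½ + 88 + 11*√6 + (½)*√6*(⅛)) = 2496*(½ + 88 + 11*√6 + √6/16) = 2496*(177/2 + 177*√6/16) = 220896 + 27612*√6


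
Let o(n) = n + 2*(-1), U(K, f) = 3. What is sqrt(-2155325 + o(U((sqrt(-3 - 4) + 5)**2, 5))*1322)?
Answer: I*sqrt(2154003) ≈ 1467.7*I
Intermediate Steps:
o(n) = -2 + n (o(n) = n - 2 = -2 + n)
sqrt(-2155325 + o(U((sqrt(-3 - 4) + 5)**2, 5))*1322) = sqrt(-2155325 + (-2 + 3)*1322) = sqrt(-2155325 + 1*1322) = sqrt(-2155325 + 1322) = sqrt(-2154003) = I*sqrt(2154003)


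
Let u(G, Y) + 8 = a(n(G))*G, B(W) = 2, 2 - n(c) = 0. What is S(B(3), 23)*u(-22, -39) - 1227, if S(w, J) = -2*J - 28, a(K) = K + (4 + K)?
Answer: 12389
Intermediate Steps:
n(c) = 2 (n(c) = 2 - 1*0 = 2 + 0 = 2)
a(K) = 4 + 2*K
u(G, Y) = -8 + 8*G (u(G, Y) = -8 + (4 + 2*2)*G = -8 + (4 + 4)*G = -8 + 8*G)
S(w, J) = -28 - 2*J
S(B(3), 23)*u(-22, -39) - 1227 = (-28 - 2*23)*(-8 + 8*(-22)) - 1227 = (-28 - 46)*(-8 - 176) - 1227 = -74*(-184) - 1227 = 13616 - 1227 = 12389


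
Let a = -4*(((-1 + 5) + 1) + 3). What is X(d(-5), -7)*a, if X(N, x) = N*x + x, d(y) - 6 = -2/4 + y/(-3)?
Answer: 5488/3 ≈ 1829.3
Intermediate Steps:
d(y) = 11/2 - y/3 (d(y) = 6 + (-2/4 + y/(-3)) = 6 + (-2*¼ + y*(-⅓)) = 6 + (-½ - y/3) = 11/2 - y/3)
X(N, x) = x + N*x
a = -32 (a = -4*((4 + 1) + 3) = -4*(5 + 3) = -4*8 = -32)
X(d(-5), -7)*a = -7*(1 + (11/2 - ⅓*(-5)))*(-32) = -7*(1 + (11/2 + 5/3))*(-32) = -7*(1 + 43/6)*(-32) = -7*49/6*(-32) = -343/6*(-32) = 5488/3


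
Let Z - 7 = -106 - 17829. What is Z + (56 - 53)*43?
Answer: -17799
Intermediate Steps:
Z = -17928 (Z = 7 + (-106 - 17829) = 7 - 17935 = -17928)
Z + (56 - 53)*43 = -17928 + (56 - 53)*43 = -17928 + 3*43 = -17928 + 129 = -17799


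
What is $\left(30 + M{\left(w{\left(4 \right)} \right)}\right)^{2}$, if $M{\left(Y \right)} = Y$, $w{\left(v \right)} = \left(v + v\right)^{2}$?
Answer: $8836$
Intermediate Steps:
$w{\left(v \right)} = 4 v^{2}$ ($w{\left(v \right)} = \left(2 v\right)^{2} = 4 v^{2}$)
$\left(30 + M{\left(w{\left(4 \right)} \right)}\right)^{2} = \left(30 + 4 \cdot 4^{2}\right)^{2} = \left(30 + 4 \cdot 16\right)^{2} = \left(30 + 64\right)^{2} = 94^{2} = 8836$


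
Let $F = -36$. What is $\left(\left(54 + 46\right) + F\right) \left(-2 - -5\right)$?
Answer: $192$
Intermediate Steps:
$\left(\left(54 + 46\right) + F\right) \left(-2 - -5\right) = \left(\left(54 + 46\right) - 36\right) \left(-2 - -5\right) = \left(100 - 36\right) \left(-2 + 5\right) = 64 \cdot 3 = 192$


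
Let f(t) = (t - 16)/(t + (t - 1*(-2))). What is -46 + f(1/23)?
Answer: -2575/48 ≈ -53.646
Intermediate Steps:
f(t) = (-16 + t)/(2 + 2*t) (f(t) = (-16 + t)/(t + (t + 2)) = (-16 + t)/(t + (2 + t)) = (-16 + t)/(2 + 2*t))
-46 + f(1/23) = -46 + (-16 + 1/23)/(2*(1 + 1/23)) = -46 + (½)*(-367/23)/(24/23) = -46 + (½)*(23/24)*(-367/23) = -46 - 367/48 = -2575/48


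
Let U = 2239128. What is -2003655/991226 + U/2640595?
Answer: -3071359483797/2617426419470 ≈ -1.1734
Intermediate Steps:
-2003655/991226 + U/2640595 = -2003655/991226 + 2239128/2640595 = -3071359483797/2617426419470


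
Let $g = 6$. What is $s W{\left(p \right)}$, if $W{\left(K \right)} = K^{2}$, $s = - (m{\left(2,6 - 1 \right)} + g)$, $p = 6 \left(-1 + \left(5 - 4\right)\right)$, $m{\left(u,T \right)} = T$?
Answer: $0$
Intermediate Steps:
$p = 0$ ($p = 6 \left(-1 + 1\right) = 6 \cdot 0 = 0$)
$s = -11$ ($s = - (\left(6 - 1\right) + 6) = - (5 + 6) = \left(-1\right) 11 = -11$)
$s W{\left(p \right)} = - 11 \cdot 0^{2} = \left(-11\right) 0 = 0$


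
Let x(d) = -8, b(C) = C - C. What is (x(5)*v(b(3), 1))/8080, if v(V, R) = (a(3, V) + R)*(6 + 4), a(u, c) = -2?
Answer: 1/101 ≈ 0.0099010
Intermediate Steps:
b(C) = 0
v(V, R) = -20 + 10*R (v(V, R) = (-2 + R)*(6 + 4) = (-2 + R)*10 = -20 + 10*R)
(x(5)*v(b(3), 1))/8080 = -8*(-20 + 10*1)/8080 = -8*(-20 + 10)*(1/8080) = -8*(-10)*(1/8080) = 80*(1/8080) = 1/101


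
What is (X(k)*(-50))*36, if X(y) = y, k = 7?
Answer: -12600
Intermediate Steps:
(X(k)*(-50))*36 = (7*(-50))*36 = -350*36 = -12600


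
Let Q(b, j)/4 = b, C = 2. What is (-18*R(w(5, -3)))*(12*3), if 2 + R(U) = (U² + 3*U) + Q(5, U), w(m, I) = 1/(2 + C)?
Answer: -24381/2 ≈ -12191.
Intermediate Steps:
Q(b, j) = 4*b
w(m, I) = ¼ (w(m, I) = 1/(2 + 2) = 1/4 = ¼)
R(U) = 18 + U² + 3*U (R(U) = -2 + ((U² + 3*U) + 4*5) = -2 + ((U² + 3*U) + 20) = -2 + (20 + U² + 3*U) = 18 + U² + 3*U)
(-18*R(w(5, -3)))*(12*3) = (-18*(18 + (¼)² + 3*(¼)))*(12*3) = -18*(18 + 1/16 + ¾)*36 = -18*301/16*36 = -2709/8*36 = -24381/2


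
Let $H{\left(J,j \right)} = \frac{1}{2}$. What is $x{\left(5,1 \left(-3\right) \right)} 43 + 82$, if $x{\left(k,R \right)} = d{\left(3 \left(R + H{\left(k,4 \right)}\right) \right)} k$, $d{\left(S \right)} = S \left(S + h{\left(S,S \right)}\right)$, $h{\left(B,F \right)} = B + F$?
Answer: $\frac{145453}{4} \approx 36363.0$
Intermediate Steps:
$H{\left(J,j \right)} = \frac{1}{2}$
$d{\left(S \right)} = 3 S^{2}$ ($d{\left(S \right)} = S \left(S + \left(S + S\right)\right) = S \left(S + 2 S\right) = S 3 S = 3 S^{2}$)
$x{\left(k,R \right)} = 3 k \left(\frac{3}{2} + 3 R\right)^{2}$ ($x{\left(k,R \right)} = 3 \left(3 \left(R + \frac{1}{2}\right)\right)^{2} k = 3 \left(3 \left(\frac{1}{2} + R\right)\right)^{2} k = 3 \left(\frac{3}{2} + 3 R\right)^{2} k = 3 k \left(\frac{3}{2} + 3 R\right)^{2}$)
$x{\left(5,1 \left(-3\right) \right)} 43 + 82 = \frac{27}{4} \cdot 5 \left(1 + 2 \cdot 1 \left(-3\right)\right)^{2} \cdot 43 + 82 = \frac{27}{4} \cdot 5 \left(1 + 2 \left(-3\right)\right)^{2} \cdot 43 + 82 = \frac{27}{4} \cdot 5 \left(1 - 6\right)^{2} \cdot 43 + 82 = \frac{27}{4} \cdot 5 \left(-5\right)^{2} \cdot 43 + 82 = \frac{27}{4} \cdot 5 \cdot 25 \cdot 43 + 82 = \frac{3375}{4} \cdot 43 + 82 = \frac{145125}{4} + 82 = \frac{145453}{4}$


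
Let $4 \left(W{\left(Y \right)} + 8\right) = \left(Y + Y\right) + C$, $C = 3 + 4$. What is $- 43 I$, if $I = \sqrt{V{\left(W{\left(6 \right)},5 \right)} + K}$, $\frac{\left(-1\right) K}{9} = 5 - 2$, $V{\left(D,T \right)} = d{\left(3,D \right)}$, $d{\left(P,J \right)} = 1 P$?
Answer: $- 86 i \sqrt{6} \approx - 210.66 i$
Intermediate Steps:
$C = 7$
$W{\left(Y \right)} = - \frac{25}{4} + \frac{Y}{2}$ ($W{\left(Y \right)} = -8 + \frac{\left(Y + Y\right) + 7}{4} = -8 + \frac{2 Y + 7}{4} = -8 + \frac{7 + 2 Y}{4} = -8 + \left(\frac{7}{4} + \frac{Y}{2}\right) = - \frac{25}{4} + \frac{Y}{2}$)
$d{\left(P,J \right)} = P$
$V{\left(D,T \right)} = 3$
$K = -27$ ($K = - 9 \left(5 - 2\right) = \left(-9\right) 3 = -27$)
$I = 2 i \sqrt{6}$ ($I = \sqrt{3 - 27} = \sqrt{-24} = 2 i \sqrt{6} \approx 4.899 i$)
$- 43 I = - 43 \cdot 2 i \sqrt{6} = - 86 i \sqrt{6}$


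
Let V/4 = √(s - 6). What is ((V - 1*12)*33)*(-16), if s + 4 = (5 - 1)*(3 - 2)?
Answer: 6336 - 2112*I*√6 ≈ 6336.0 - 5173.3*I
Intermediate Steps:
s = 0 (s = -4 + (5 - 1)*(3 - 2) = -4 + 4*1 = -4 + 4 = 0)
V = 4*I*√6 (V = 4*√(0 - 6) = 4*√(-6) = 4*(I*√6) = 4*I*√6 ≈ 9.798*I)
((V - 1*12)*33)*(-16) = ((4*I*√6 - 1*12)*33)*(-16) = ((4*I*√6 - 12)*33)*(-16) = ((-12 + 4*I*√6)*33)*(-16) = (-396 + 132*I*√6)*(-16) = 6336 - 2112*I*√6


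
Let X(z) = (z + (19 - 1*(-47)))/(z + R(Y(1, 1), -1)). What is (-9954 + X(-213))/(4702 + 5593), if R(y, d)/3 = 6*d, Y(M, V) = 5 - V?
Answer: -109487/113245 ≈ -0.96681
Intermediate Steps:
R(y, d) = 18*d (R(y, d) = 3*(6*d) = 18*d)
X(z) = (66 + z)/(-18 + z) (X(z) = (z + (19 - 1*(-47)))/(z + 18*(-1)) = (z + (19 + 47))/(z - 18) = (z + 66)/(-18 + z) = (66 + z)/(-18 + z))
(-9954 + X(-213))/(4702 + 5593) = (-9954 + (66 - 213)/(-18 - 213))/(4702 + 5593) = (-9954 - 147/(-231))/10295 = (-9954 - 1/231*(-147))*(1/10295) = (-9954 + 7/11)*(1/10295) = -109487/11*1/10295 = -109487/113245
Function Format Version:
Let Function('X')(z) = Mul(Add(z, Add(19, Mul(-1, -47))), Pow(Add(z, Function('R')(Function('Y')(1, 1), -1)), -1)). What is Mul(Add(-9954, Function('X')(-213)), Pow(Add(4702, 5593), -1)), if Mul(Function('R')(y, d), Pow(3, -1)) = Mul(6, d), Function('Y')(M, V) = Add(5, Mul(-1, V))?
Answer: Rational(-109487, 113245) ≈ -0.96681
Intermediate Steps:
Function('R')(y, d) = Mul(18, d) (Function('R')(y, d) = Mul(3, Mul(6, d)) = Mul(18, d))
Function('X')(z) = Mul(Pow(Add(-18, z), -1), Add(66, z)) (Function('X')(z) = Mul(Add(z, Add(19, Mul(-1, -47))), Pow(Add(z, Mul(18, -1)), -1)) = Mul(Add(z, Add(19, 47)), Pow(Add(z, -18), -1)) = Mul(Add(z, 66), Pow(Add(-18, z), -1)) = Mul(Add(66, z), Pow(Add(-18, z), -1)) = Mul(Pow(Add(-18, z), -1), Add(66, z)))
Mul(Add(-9954, Function('X')(-213)), Pow(Add(4702, 5593), -1)) = Mul(Add(-9954, Mul(Pow(Add(-18, -213), -1), Add(66, -213))), Pow(Add(4702, 5593), -1)) = Mul(Add(-9954, Mul(Pow(-231, -1), -147)), Pow(10295, -1)) = Mul(Add(-9954, Mul(Rational(-1, 231), -147)), Rational(1, 10295)) = Mul(Add(-9954, Rational(7, 11)), Rational(1, 10295)) = Mul(Rational(-109487, 11), Rational(1, 10295)) = Rational(-109487, 113245)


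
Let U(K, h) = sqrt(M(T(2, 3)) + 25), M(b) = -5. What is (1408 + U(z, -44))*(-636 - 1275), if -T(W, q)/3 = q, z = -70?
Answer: -2690688 - 3822*sqrt(5) ≈ -2.6992e+6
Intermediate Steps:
T(W, q) = -3*q
U(K, h) = 2*sqrt(5) (U(K, h) = sqrt(-5 + 25) = sqrt(20) = 2*sqrt(5))
(1408 + U(z, -44))*(-636 - 1275) = (1408 + 2*sqrt(5))*(-636 - 1275) = (1408 + 2*sqrt(5))*(-1911) = -2690688 - 3822*sqrt(5)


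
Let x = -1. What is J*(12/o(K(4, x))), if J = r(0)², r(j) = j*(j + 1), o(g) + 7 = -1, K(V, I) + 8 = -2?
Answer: 0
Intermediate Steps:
K(V, I) = -10 (K(V, I) = -8 - 2 = -10)
o(g) = -8 (o(g) = -7 - 1 = -8)
r(j) = j*(1 + j)
J = 0 (J = (0*(1 + 0))² = (0*1)² = 0² = 0)
J*(12/o(K(4, x))) = 0*(12/(-8)) = 0*(12*(-⅛)) = 0*(-3/2) = 0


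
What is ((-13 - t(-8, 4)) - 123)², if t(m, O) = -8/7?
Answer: 891136/49 ≈ 18186.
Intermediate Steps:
t(m, O) = -8/7 (t(m, O) = -8*⅐ = -8/7)
((-13 - t(-8, 4)) - 123)² = ((-13 - 1*(-8/7)) - 123)² = ((-13 + 8/7) - 123)² = (-83/7 - 123)² = (-944/7)² = 891136/49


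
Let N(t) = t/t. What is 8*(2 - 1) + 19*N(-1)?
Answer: 27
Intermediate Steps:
N(t) = 1
8*(2 - 1) + 19*N(-1) = 8*(2 - 1) + 19*1 = 8*1 + 19 = 8 + 19 = 27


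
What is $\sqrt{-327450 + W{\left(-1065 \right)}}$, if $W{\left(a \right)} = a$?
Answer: $11 i \sqrt{2715} \approx 573.16 i$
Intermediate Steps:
$\sqrt{-327450 + W{\left(-1065 \right)}} = \sqrt{-327450 - 1065} = \sqrt{-328515} = 11 i \sqrt{2715}$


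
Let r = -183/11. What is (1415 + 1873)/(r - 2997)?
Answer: -6028/5525 ≈ -1.0910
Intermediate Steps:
r = -183/11 (r = -183*1/11 = -183/11 ≈ -16.636)
(1415 + 1873)/(r - 2997) = (1415 + 1873)/(-183/11 - 2997) = 3288/(-33150/11) = 3288*(-11/33150) = -6028/5525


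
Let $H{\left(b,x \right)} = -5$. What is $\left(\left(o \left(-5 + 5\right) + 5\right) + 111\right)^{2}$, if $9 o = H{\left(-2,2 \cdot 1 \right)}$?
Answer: $13456$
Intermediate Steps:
$o = - \frac{5}{9}$ ($o = \frac{1}{9} \left(-5\right) = - \frac{5}{9} \approx -0.55556$)
$\left(\left(o \left(-5 + 5\right) + 5\right) + 111\right)^{2} = \left(\left(- \frac{5 \left(-5 + 5\right)}{9} + 5\right) + 111\right)^{2} = \left(\left(\left(- \frac{5}{9}\right) 0 + 5\right) + 111\right)^{2} = \left(\left(0 + 5\right) + 111\right)^{2} = \left(5 + 111\right)^{2} = 116^{2} = 13456$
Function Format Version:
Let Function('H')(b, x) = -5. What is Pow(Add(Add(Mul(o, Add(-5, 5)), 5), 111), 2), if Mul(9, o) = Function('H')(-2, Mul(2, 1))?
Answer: 13456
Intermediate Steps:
o = Rational(-5, 9) (o = Mul(Rational(1, 9), -5) = Rational(-5, 9) ≈ -0.55556)
Pow(Add(Add(Mul(o, Add(-5, 5)), 5), 111), 2) = Pow(Add(Add(Mul(Rational(-5, 9), Add(-5, 5)), 5), 111), 2) = Pow(Add(Add(Mul(Rational(-5, 9), 0), 5), 111), 2) = Pow(Add(Add(0, 5), 111), 2) = Pow(Add(5, 111), 2) = Pow(116, 2) = 13456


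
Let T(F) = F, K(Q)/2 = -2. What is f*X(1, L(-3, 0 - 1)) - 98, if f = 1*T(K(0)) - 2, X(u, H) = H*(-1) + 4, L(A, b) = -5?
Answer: -152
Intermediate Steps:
K(Q) = -4 (K(Q) = 2*(-2) = -4)
X(u, H) = 4 - H (X(u, H) = -H + 4 = 4 - H)
f = -6 (f = 1*(-4) - 2 = -4 - 2 = -6)
f*X(1, L(-3, 0 - 1)) - 98 = -6*(4 - 1*(-5)) - 98 = -6*(4 + 5) - 98 = -6*9 - 98 = -54 - 98 = -152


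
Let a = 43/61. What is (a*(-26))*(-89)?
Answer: 99502/61 ≈ 1631.2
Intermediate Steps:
a = 43/61 (a = 43*(1/61) = 43/61 ≈ 0.70492)
(a*(-26))*(-89) = ((43/61)*(-26))*(-89) = -1118/61*(-89) = 99502/61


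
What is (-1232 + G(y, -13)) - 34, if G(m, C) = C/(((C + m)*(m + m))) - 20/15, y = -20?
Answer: -557631/440 ≈ -1267.3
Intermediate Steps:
G(m, C) = -4/3 + C/(2*m*(C + m)) (G(m, C) = C/(((C + m)*(2*m))) - 20*1/15 = C/((2*m*(C + m))) - 4/3 = C*(1/(2*m*(C + m))) - 4/3 = C/(2*m*(C + m)) - 4/3 = -4/3 + C/(2*m*(C + m)))
(-1232 + G(y, -13)) - 34 = (-1232 + (⅙)*(-8*(-20)² + 3*(-13) - 8*(-13)*(-20))/(-20*(-13 - 20))) - 34 = (-1232 + (⅙)*(-1/20)*(-8*400 - 39 - 2080)/(-33)) - 34 = (-1232 + (⅙)*(-1/20)*(-1/33)*(-3200 - 39 - 2080)) - 34 = (-1232 + (⅙)*(-1/20)*(-1/33)*(-5319)) - 34 = (-1232 - 591/440) - 34 = -542671/440 - 34 = -557631/440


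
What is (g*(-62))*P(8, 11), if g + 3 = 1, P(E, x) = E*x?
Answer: 10912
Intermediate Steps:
g = -2 (g = -3 + 1 = -2)
(g*(-62))*P(8, 11) = (-2*(-62))*(8*11) = 124*88 = 10912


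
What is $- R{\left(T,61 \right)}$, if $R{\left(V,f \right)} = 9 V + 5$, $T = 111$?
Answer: $-1004$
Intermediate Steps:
$R{\left(V,f \right)} = 5 + 9 V$
$- R{\left(T,61 \right)} = - (5 + 9 \cdot 111) = - (5 + 999) = \left(-1\right) 1004 = -1004$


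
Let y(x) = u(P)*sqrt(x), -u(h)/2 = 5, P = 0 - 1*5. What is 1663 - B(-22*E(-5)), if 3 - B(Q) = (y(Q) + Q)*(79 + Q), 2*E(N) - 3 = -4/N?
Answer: 2626/25 - 372*I*sqrt(1045)/5 ≈ 105.04 - 2405.1*I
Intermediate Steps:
E(N) = 3/2 - 2/N (E(N) = 3/2 + (-4/N)/2 = 3/2 - 2/N)
P = -5 (P = 0 - 5 = -5)
u(h) = -10 (u(h) = -2*5 = -10)
y(x) = -10*sqrt(x)
B(Q) = 3 - (79 + Q)*(Q - 10*sqrt(Q)) (B(Q) = 3 - (-10*sqrt(Q) + Q)*(79 + Q) = 3 - (Q - 10*sqrt(Q))*(79 + Q) = 3 - (79 + Q)*(Q - 10*sqrt(Q)))
1663 - B(-22*E(-5)) = 1663 - (3 - (-22*(3/2 - 2/(-5)))**2 - (-1738)*(3/2 - 2/(-5)) + 10*(-22*(3/2 - 2/(-5)))**(3/2) + 790*sqrt(-22*(3/2 - 2/(-5)))) = 1663 - (3 - (-22*(3/2 - 2*(-1/5)))**2 - (-1738)*(3/2 - 2*(-1/5)) + 10*(-22*(3/2 - 2*(-1/5)))**(3/2) + 790*sqrt(-22*(3/2 - 2*(-1/5)))) = 1663 - (3 - (-22*(3/2 + 2/5))**2 - (-1738)*(3/2 + 2/5) + 10*(-22*(3/2 + 2/5))**(3/2) + 790*sqrt(-22*(3/2 + 2/5))) = 1663 - (3 - (-22*19/10)**2 - (-1738)*19/10 + 10*(-22*19/10)**(3/2) + 790*sqrt(-22*19/10)) = 1663 - (3 - (-209/5)**2 - 79*(-209/5) + 10*(-209/5)**(3/2) + 790*sqrt(-209/5)) = 1663 - (3 - 1*43681/25 + 16511/5 + 10*(-209*I*sqrt(1045)/25) + 790*(I*sqrt(1045)/5)) = 1663 - (3 - 43681/25 + 16511/5 - 418*I*sqrt(1045)/5 + 158*I*sqrt(1045)) = 1663 - (38949/25 + 372*I*sqrt(1045)/5) = 1663 + (-38949/25 - 372*I*sqrt(1045)/5) = 2626/25 - 372*I*sqrt(1045)/5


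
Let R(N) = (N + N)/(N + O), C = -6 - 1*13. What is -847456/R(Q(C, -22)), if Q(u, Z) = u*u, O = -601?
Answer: 101694720/361 ≈ 2.8170e+5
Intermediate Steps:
C = -19 (C = -6 - 13 = -19)
Q(u, Z) = u²
R(N) = 2*N/(-601 + N) (R(N) = (N + N)/(N - 601) = (2*N)/(-601 + N) = 2*N/(-601 + N))
-847456/R(Q(C, -22)) = -847456/(2*(-19)²/(-601 + (-19)²)) = -847456/(2*361/(-601 + 361)) = -847456/(2*361/(-240)) = -847456/(2*361*(-1/240)) = -847456/(-361/120) = -847456*(-120/361) = 101694720/361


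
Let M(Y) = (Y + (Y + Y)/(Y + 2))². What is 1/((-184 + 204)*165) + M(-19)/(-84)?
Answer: -5583713/1668975 ≈ -3.3456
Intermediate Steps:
M(Y) = (Y + 2*Y/(2 + Y))² (M(Y) = (Y + (2*Y)/(2 + Y))² = (Y + 2*Y/(2 + Y))²)
1/((-184 + 204)*165) + M(-19)/(-84) = 1/((-184 + 204)*165) + ((-19)²*(4 - 19)²/(2 - 19)²)/(-84) = (1/165)/20 + (361*(-15)²/(-17)²)*(-1/84) = (1/20)*(1/165) + (361*(1/289)*225)*(-1/84) = 1/3300 + (81225/289)*(-1/84) = 1/3300 - 27075/8092 = -5583713/1668975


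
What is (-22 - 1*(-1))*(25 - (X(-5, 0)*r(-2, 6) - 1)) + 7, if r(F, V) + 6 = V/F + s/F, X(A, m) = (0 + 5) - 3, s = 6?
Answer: -1043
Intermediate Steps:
X(A, m) = 2 (X(A, m) = 5 - 3 = 2)
r(F, V) = -6 + 6/F + V/F (r(F, V) = -6 + (V/F + 6/F) = -6 + (6/F + V/F) = -6 + 6/F + V/F)
(-22 - 1*(-1))*(25 - (X(-5, 0)*r(-2, 6) - 1)) + 7 = (-22 - 1*(-1))*(25 - (2*((6 + 6 - 6*(-2))/(-2)) - 1)) + 7 = (-22 + 1)*(25 - (2*(-(6 + 6 + 12)/2) - 1)) + 7 = -21*(25 - (2*(-1/2*24) - 1)) + 7 = -21*(25 - (2*(-12) - 1)) + 7 = -21*(25 - (-24 - 1)) + 7 = -21*(25 - 1*(-25)) + 7 = -21*(25 + 25) + 7 = -21*50 + 7 = -1050 + 7 = -1043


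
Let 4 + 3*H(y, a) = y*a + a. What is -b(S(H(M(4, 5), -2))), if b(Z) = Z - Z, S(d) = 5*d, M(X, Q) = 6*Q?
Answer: 0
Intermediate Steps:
H(y, a) = -4/3 + a/3 + a*y/3 (H(y, a) = -4/3 + (y*a + a)/3 = -4/3 + (a*y + a)/3 = -4/3 + (a + a*y)/3 = -4/3 + (a/3 + a*y/3) = -4/3 + a/3 + a*y/3)
b(Z) = 0
-b(S(H(M(4, 5), -2))) = -1*0 = 0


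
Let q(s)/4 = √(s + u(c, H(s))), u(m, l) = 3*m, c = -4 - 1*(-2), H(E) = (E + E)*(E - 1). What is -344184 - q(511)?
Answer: -344184 - 4*√505 ≈ -3.4427e+5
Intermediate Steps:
H(E) = 2*E*(-1 + E) (H(E) = (2*E)*(-1 + E) = 2*E*(-1 + E))
c = -2 (c = -4 + 2 = -2)
q(s) = 4*√(-6 + s) (q(s) = 4*√(s + 3*(-2)) = 4*√(s - 6) = 4*√(-6 + s))
-344184 - q(511) = -344184 - 4*√(-6 + 511) = -344184 - 4*√505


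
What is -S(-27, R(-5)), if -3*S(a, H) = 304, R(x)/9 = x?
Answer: 304/3 ≈ 101.33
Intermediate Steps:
R(x) = 9*x
S(a, H) = -304/3 (S(a, H) = -1/3*304 = -304/3)
-S(-27, R(-5)) = -1*(-304/3) = 304/3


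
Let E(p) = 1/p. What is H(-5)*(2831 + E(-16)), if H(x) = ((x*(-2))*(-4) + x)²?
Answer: 91722375/16 ≈ 5.7326e+6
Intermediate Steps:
H(x) = 81*x² (H(x) = (-2*x*(-4) + x)² = (8*x + x)² = (9*x)² = 81*x²)
H(-5)*(2831 + E(-16)) = (81*(-5)²)*(2831 + 1/(-16)) = (81*25)*(2831 - 1/16) = 2025*(45295/16) = 91722375/16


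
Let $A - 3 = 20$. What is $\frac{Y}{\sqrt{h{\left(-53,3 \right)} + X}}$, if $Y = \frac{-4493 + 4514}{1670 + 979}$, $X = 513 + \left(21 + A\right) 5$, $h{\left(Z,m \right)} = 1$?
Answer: $\frac{7 \sqrt{734}}{648122} \approx 0.00029261$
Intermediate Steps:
$A = 23$ ($A = 3 + 20 = 23$)
$X = 733$ ($X = 513 + \left(21 + 23\right) 5 = 513 + 44 \cdot 5 = 513 + 220 = 733$)
$Y = \frac{7}{883}$ ($Y = \frac{21}{2649} = 21 \cdot \frac{1}{2649} = \frac{7}{883} \approx 0.0079275$)
$\frac{Y}{\sqrt{h{\left(-53,3 \right)} + X}} = \frac{7}{883 \sqrt{1 + 733}} = \frac{7}{883 \sqrt{734}} = \frac{7 \frac{\sqrt{734}}{734}}{883} = \frac{7 \sqrt{734}}{648122}$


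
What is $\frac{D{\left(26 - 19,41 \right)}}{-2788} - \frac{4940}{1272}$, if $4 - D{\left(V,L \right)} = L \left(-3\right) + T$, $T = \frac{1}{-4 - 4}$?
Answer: $- \frac{13934423}{3546336} \approx -3.9292$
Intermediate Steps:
$T = - \frac{1}{8}$ ($T = \frac{1}{-8} = - \frac{1}{8} \approx -0.125$)
$D{\left(V,L \right)} = \frac{33}{8} + 3 L$ ($D{\left(V,L \right)} = 4 - \left(L \left(-3\right) - \frac{1}{8}\right) = 4 - \left(- 3 L - \frac{1}{8}\right) = 4 - \left(- \frac{1}{8} - 3 L\right) = 4 + \left(\frac{1}{8} + 3 L\right) = \frac{33}{8} + 3 L$)
$\frac{D{\left(26 - 19,41 \right)}}{-2788} - \frac{4940}{1272} = \frac{\frac{33}{8} + 3 \cdot 41}{-2788} - \frac{4940}{1272} = \left(\frac{33}{8} + 123\right) \left(- \frac{1}{2788}\right) - \frac{1235}{318} = \frac{1017}{8} \left(- \frac{1}{2788}\right) - \frac{1235}{318} = - \frac{1017}{22304} - \frac{1235}{318} = - \frac{13934423}{3546336}$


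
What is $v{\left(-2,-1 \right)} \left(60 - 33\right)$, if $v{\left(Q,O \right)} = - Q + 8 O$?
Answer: $-162$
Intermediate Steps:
$v{\left(-2,-1 \right)} \left(60 - 33\right) = \left(\left(-1\right) \left(-2\right) + 8 \left(-1\right)\right) \left(60 - 33\right) = \left(2 - 8\right) 27 = \left(-6\right) 27 = -162$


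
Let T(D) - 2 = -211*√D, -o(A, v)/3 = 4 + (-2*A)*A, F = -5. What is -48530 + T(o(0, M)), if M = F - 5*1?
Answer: -48528 - 422*I*√3 ≈ -48528.0 - 730.93*I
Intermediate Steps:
M = -10 (M = -5 - 5*1 = -5 - 5 = -10)
o(A, v) = -12 + 6*A² (o(A, v) = -3*(4 + (-2*A)*A) = -3*(4 - 2*A²) = -12 + 6*A²)
T(D) = 2 - 211*√D
-48530 + T(o(0, M)) = -48530 + (2 - 211*√(-12 + 6*0²)) = -48530 + (2 - 211*√(-12 + 6*0)) = -48530 + (2 - 211*√(-12 + 0)) = -48530 + (2 - 422*I*√3) = -48528 - 422*I*√3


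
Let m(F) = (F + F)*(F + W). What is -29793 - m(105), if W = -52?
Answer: -40923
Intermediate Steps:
m(F) = 2*F*(-52 + F) (m(F) = (F + F)*(F - 52) = (2*F)*(-52 + F) = 2*F*(-52 + F))
-29793 - m(105) = -29793 - 2*105*(-52 + 105) = -29793 - 2*105*53 = -29793 - 1*11130 = -29793 - 11130 = -40923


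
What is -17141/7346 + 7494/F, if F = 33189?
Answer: -171280575/81268798 ≈ -2.1076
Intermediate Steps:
-17141/7346 + 7494/F = -17141/7346 + 7494/33189 = -17141*1/7346 + 7494*(1/33189) = -17141/7346 + 2498/11063 = -171280575/81268798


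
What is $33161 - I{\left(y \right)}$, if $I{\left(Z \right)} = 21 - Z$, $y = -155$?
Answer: $32985$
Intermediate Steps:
$33161 - I{\left(y \right)} = 33161 - \left(21 - -155\right) = 33161 - \left(21 + 155\right) = 33161 - 176 = 32985$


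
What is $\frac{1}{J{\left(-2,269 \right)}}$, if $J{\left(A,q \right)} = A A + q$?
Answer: $\frac{1}{273} \approx 0.003663$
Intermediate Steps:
$J{\left(A,q \right)} = q + A^{2}$ ($J{\left(A,q \right)} = A^{2} + q = q + A^{2}$)
$\frac{1}{J{\left(-2,269 \right)}} = \frac{1}{269 + \left(-2\right)^{2}} = \frac{1}{269 + 4} = \frac{1}{273}$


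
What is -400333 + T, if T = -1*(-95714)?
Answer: -304619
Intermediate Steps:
T = 95714
-400333 + T = -400333 + 95714 = -304619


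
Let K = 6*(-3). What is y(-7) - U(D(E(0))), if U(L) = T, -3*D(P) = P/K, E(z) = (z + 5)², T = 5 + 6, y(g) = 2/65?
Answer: -713/65 ≈ -10.969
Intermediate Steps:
K = -18
y(g) = 2/65 (y(g) = 2*(1/65) = 2/65)
T = 11
E(z) = (5 + z)²
D(P) = P/54 (D(P) = -P/(3*(-18)) = -P*(-1)/(3*18) = -(-1)*P/54 = P/54)
U(L) = 11
y(-7) - U(D(E(0))) = 2/65 - 1*11 = 2/65 - 11 = -713/65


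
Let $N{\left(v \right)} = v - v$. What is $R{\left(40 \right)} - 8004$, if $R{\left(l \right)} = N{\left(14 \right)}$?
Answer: $-8004$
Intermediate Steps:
$N{\left(v \right)} = 0$
$R{\left(l \right)} = 0$
$R{\left(40 \right)} - 8004 = 0 - 8004 = -8004$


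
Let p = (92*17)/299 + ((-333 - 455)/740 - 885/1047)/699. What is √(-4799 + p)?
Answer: I*√1650109398547780294995/586702155 ≈ 69.237*I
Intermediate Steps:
p = 3067300316/586702155 (p = 1564*(1/299) + (-788*1/740 - 885*1/1047)*(1/699) = 68/13 + (-197/185 - 295/349)*(1/699) = 68/13 - 123328/64565*1/699 = 68/13 - 123328/45130935 = 3067300316/586702155 ≈ 5.2280)
√(-4799 + p) = √(-4799 + 3067300316/586702155) = √(-2812516341529/586702155) = I*√1650109398547780294995/586702155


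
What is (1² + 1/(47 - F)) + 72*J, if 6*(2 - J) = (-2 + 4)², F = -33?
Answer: 7761/80 ≈ 97.012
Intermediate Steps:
J = 4/3 (J = 2 - (-2 + 4)²/6 = 2 - ⅙*2² = 2 - ⅙*4 = 2 - ⅔ = 4/3 ≈ 1.3333)
(1² + 1/(47 - F)) + 72*J = (1² + 1/(47 - 1*(-33))) + 72*(4/3) = (1 + 1/(47 + 33)) + 96 = (1 + 1/80) + 96 = 81/80 + 96 = 7761/80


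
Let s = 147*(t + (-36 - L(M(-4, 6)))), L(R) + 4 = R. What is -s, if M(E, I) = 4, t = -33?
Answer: 10143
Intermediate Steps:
L(R) = -4 + R
s = -10143 (s = 147*(-33 + (-36 - (-4 + 4))) = 147*(-33 + (-36 - 1*0)) = 147*(-33 + (-36 + 0)) = 147*(-33 - 36) = 147*(-69) = -10143)
-s = -1*(-10143) = 10143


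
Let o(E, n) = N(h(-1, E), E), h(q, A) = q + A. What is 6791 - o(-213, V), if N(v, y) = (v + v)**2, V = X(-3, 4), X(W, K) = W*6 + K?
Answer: -176393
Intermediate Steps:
h(q, A) = A + q
X(W, K) = K + 6*W (X(W, K) = 6*W + K = K + 6*W)
V = -14 (V = 4 + 6*(-3) = 4 - 18 = -14)
N(v, y) = 4*v**2 (N(v, y) = (2*v)**2 = 4*v**2)
o(E, n) = 4*(-1 + E)**2 (o(E, n) = 4*(E - 1)**2 = 4*(-1 + E)**2)
6791 - o(-213, V) = 6791 - 4*(-1 - 213)**2 = 6791 - 4*(-214)**2 = 6791 - 4*45796 = 6791 - 1*183184 = 6791 - 183184 = -176393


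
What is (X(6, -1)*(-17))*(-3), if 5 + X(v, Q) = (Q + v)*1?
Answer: 0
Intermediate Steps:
X(v, Q) = -5 + Q + v (X(v, Q) = -5 + (Q + v)*1 = -5 + (Q + v) = -5 + Q + v)
(X(6, -1)*(-17))*(-3) = ((-5 - 1 + 6)*(-17))*(-3) = (0*(-17))*(-3) = 0*(-3) = 0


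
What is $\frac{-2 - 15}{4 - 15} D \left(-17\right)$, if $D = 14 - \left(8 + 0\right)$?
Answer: $- \frac{1734}{11} \approx -157.64$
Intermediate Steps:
$D = 6$ ($D = 14 - 8 = 6$)
$\frac{-2 - 15}{4 - 15} D \left(-17\right) = \frac{-2 - 15}{4 - 15} \cdot 6 \left(-17\right) = - \frac{17}{-11} \cdot 6 \left(-17\right) = \left(-17\right) \left(- \frac{1}{11}\right) 6 \left(-17\right) = \frac{17}{11} \cdot 6 \left(-17\right) = \frac{102}{11} \left(-17\right) = - \frac{1734}{11}$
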